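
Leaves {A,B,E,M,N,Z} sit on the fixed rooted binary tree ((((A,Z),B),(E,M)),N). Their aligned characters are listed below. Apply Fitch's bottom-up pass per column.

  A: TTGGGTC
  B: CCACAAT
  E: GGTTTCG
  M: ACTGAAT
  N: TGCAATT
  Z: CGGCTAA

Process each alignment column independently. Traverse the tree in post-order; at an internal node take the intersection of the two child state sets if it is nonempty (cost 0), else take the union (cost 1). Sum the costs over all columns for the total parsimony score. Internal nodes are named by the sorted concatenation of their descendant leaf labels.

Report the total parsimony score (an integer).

site 0, node AZ: A={T} ∪ Z={C} → {C,T} (+1)
site 0, node ABZ: AZ={C,T} ∩ B={C} → {C} (+0)
site 0, node EM: E={G} ∪ M={A} → {A,G} (+1)
site 0, node ABEMZ: ABZ={C} ∪ EM={A,G} → {A,C,G} (+1)
site 0, node ABEMNZ: ABEMZ={A,C,G} ∪ N={T} → {A,C,G,T} (+1)
site 1, node AZ: A={T} ∪ Z={G} → {G,T} (+1)
site 1, node ABZ: AZ={G,T} ∪ B={C} → {C,G,T} (+1)
site 1, node EM: E={G} ∪ M={C} → {C,G} (+1)
site 1, node ABEMZ: ABZ={C,G,T} ∩ EM={C,G} → {C,G} (+0)
site 1, node ABEMNZ: ABEMZ={C,G} ∩ N={G} → {G} (+0)
site 2, node AZ: A={G} ∩ Z={G} → {G} (+0)
site 2, node ABZ: AZ={G} ∪ B={A} → {A,G} (+1)
site 2, node EM: E={T} ∩ M={T} → {T} (+0)
site 2, node ABEMZ: ABZ={A,G} ∪ EM={T} → {A,G,T} (+1)
site 2, node ABEMNZ: ABEMZ={A,G,T} ∪ N={C} → {A,C,G,T} (+1)
site 3, node AZ: A={G} ∪ Z={C} → {C,G} (+1)
site 3, node ABZ: AZ={C,G} ∩ B={C} → {C} (+0)
site 3, node EM: E={T} ∪ M={G} → {G,T} (+1)
site 3, node ABEMZ: ABZ={C} ∪ EM={G,T} → {C,G,T} (+1)
site 3, node ABEMNZ: ABEMZ={C,G,T} ∪ N={A} → {A,C,G,T} (+1)
site 4, node AZ: A={G} ∪ Z={T} → {G,T} (+1)
site 4, node ABZ: AZ={G,T} ∪ B={A} → {A,G,T} (+1)
site 4, node EM: E={T} ∪ M={A} → {A,T} (+1)
site 4, node ABEMZ: ABZ={A,G,T} ∩ EM={A,T} → {A,T} (+0)
site 4, node ABEMNZ: ABEMZ={A,T} ∩ N={A} → {A} (+0)
site 5, node AZ: A={T} ∪ Z={A} → {A,T} (+1)
site 5, node ABZ: AZ={A,T} ∩ B={A} → {A} (+0)
site 5, node EM: E={C} ∪ M={A} → {A,C} (+1)
site 5, node ABEMZ: ABZ={A} ∩ EM={A,C} → {A} (+0)
site 5, node ABEMNZ: ABEMZ={A} ∪ N={T} → {A,T} (+1)
site 6, node AZ: A={C} ∪ Z={A} → {A,C} (+1)
site 6, node ABZ: AZ={A,C} ∪ B={T} → {A,C,T} (+1)
site 6, node EM: E={G} ∪ M={T} → {G,T} (+1)
site 6, node ABEMZ: ABZ={A,C,T} ∩ EM={G,T} → {T} (+0)
site 6, node ABEMNZ: ABEMZ={T} ∩ N={T} → {T} (+0)
per-site changes: [4, 3, 3, 4, 3, 3, 3]; total = 23

23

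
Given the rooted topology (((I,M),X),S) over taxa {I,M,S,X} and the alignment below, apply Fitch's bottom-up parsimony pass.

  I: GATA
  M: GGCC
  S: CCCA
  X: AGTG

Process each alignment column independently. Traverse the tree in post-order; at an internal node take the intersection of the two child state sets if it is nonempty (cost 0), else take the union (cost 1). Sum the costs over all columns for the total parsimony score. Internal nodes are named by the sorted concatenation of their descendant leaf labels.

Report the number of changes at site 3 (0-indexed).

[col 0] IM: children I:{G}, M:{G} ∩→ {G}; cost 0
[col 0] IMX: children IM:{G}, X:{A} ∪→ {A,G}; cost 1
[col 0] IMSX: children IMX:{A,G}, S:{C} ∪→ {A,C,G}; cost 1
[col 1] IM: children I:{A}, M:{G} ∪→ {A,G}; cost 1
[col 1] IMX: children IM:{A,G}, X:{G} ∩→ {G}; cost 0
[col 1] IMSX: children IMX:{G}, S:{C} ∪→ {C,G}; cost 1
[col 2] IM: children I:{T}, M:{C} ∪→ {C,T}; cost 1
[col 2] IMX: children IM:{C,T}, X:{T} ∩→ {T}; cost 0
[col 2] IMSX: children IMX:{T}, S:{C} ∪→ {C,T}; cost 1
[col 3] IM: children I:{A}, M:{C} ∪→ {A,C}; cost 1
[col 3] IMX: children IM:{A,C}, X:{G} ∪→ {A,C,G}; cost 1
[col 3] IMSX: children IMX:{A,C,G}, S:{A} ∩→ {A}; cost 0
per-site changes: [2, 2, 2, 2]; total = 8

2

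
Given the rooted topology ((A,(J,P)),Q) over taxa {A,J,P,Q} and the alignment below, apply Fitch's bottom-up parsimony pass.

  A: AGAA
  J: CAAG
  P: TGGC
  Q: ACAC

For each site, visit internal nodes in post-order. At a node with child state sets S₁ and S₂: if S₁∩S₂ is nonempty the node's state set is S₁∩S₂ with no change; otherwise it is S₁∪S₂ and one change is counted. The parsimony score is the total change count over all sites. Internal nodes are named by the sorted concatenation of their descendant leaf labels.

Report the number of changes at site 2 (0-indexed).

1

[col 0] JP: children J:{C}, P:{T} ∪→ {C,T}; cost 1
[col 0] AJP: children A:{A}, JP:{C,T} ∪→ {A,C,T}; cost 1
[col 0] AJPQ: children AJP:{A,C,T}, Q:{A} ∩→ {A}; cost 0
[col 1] JP: children J:{A}, P:{G} ∪→ {A,G}; cost 1
[col 1] AJP: children A:{G}, JP:{A,G} ∩→ {G}; cost 0
[col 1] AJPQ: children AJP:{G}, Q:{C} ∪→ {C,G}; cost 1
[col 2] JP: children J:{A}, P:{G} ∪→ {A,G}; cost 1
[col 2] AJP: children A:{A}, JP:{A,G} ∩→ {A}; cost 0
[col 2] AJPQ: children AJP:{A}, Q:{A} ∩→ {A}; cost 0
[col 3] JP: children J:{G}, P:{C} ∪→ {C,G}; cost 1
[col 3] AJP: children A:{A}, JP:{C,G} ∪→ {A,C,G}; cost 1
[col 3] AJPQ: children AJP:{A,C,G}, Q:{C} ∩→ {C}; cost 0
per-site changes: [2, 2, 1, 2]; total = 7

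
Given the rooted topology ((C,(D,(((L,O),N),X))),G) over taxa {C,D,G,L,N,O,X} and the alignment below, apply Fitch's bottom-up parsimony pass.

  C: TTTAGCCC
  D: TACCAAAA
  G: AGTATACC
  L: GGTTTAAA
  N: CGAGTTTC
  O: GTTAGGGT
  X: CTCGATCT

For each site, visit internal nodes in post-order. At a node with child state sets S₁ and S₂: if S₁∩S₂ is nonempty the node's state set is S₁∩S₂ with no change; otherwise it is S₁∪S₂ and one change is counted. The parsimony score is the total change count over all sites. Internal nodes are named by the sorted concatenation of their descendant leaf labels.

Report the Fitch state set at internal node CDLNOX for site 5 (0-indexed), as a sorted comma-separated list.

[col 0] LO: children L:{G}, O:{G} ∩→ {G}; cost 0
[col 0] LNO: children LO:{G}, N:{C} ∪→ {C,G}; cost 1
[col 0] LNOX: children LNO:{C,G}, X:{C} ∩→ {C}; cost 0
[col 0] DLNOX: children D:{T}, LNOX:{C} ∪→ {C,T}; cost 1
[col 0] CDLNOX: children C:{T}, DLNOX:{C,T} ∩→ {T}; cost 0
[col 0] CDGLNOX: children CDLNOX:{T}, G:{A} ∪→ {A,T}; cost 1
[col 1] LO: children L:{G}, O:{T} ∪→ {G,T}; cost 1
[col 1] LNO: children LO:{G,T}, N:{G} ∩→ {G}; cost 0
[col 1] LNOX: children LNO:{G}, X:{T} ∪→ {G,T}; cost 1
[col 1] DLNOX: children D:{A}, LNOX:{G,T} ∪→ {A,G,T}; cost 1
[col 1] CDLNOX: children C:{T}, DLNOX:{A,G,T} ∩→ {T}; cost 0
[col 1] CDGLNOX: children CDLNOX:{T}, G:{G} ∪→ {G,T}; cost 1
[col 2] LO: children L:{T}, O:{T} ∩→ {T}; cost 0
[col 2] LNO: children LO:{T}, N:{A} ∪→ {A,T}; cost 1
[col 2] LNOX: children LNO:{A,T}, X:{C} ∪→ {A,C,T}; cost 1
[col 2] DLNOX: children D:{C}, LNOX:{A,C,T} ∩→ {C}; cost 0
[col 2] CDLNOX: children C:{T}, DLNOX:{C} ∪→ {C,T}; cost 1
[col 2] CDGLNOX: children CDLNOX:{C,T}, G:{T} ∩→ {T}; cost 0
[col 3] LO: children L:{T}, O:{A} ∪→ {A,T}; cost 1
[col 3] LNO: children LO:{A,T}, N:{G} ∪→ {A,G,T}; cost 1
[col 3] LNOX: children LNO:{A,G,T}, X:{G} ∩→ {G}; cost 0
[col 3] DLNOX: children D:{C}, LNOX:{G} ∪→ {C,G}; cost 1
[col 3] CDLNOX: children C:{A}, DLNOX:{C,G} ∪→ {A,C,G}; cost 1
[col 3] CDGLNOX: children CDLNOX:{A,C,G}, G:{A} ∩→ {A}; cost 0
[col 4] LO: children L:{T}, O:{G} ∪→ {G,T}; cost 1
[col 4] LNO: children LO:{G,T}, N:{T} ∩→ {T}; cost 0
[col 4] LNOX: children LNO:{T}, X:{A} ∪→ {A,T}; cost 1
[col 4] DLNOX: children D:{A}, LNOX:{A,T} ∩→ {A}; cost 0
[col 4] CDLNOX: children C:{G}, DLNOX:{A} ∪→ {A,G}; cost 1
[col 4] CDGLNOX: children CDLNOX:{A,G}, G:{T} ∪→ {A,G,T}; cost 1
[col 5] LO: children L:{A}, O:{G} ∪→ {A,G}; cost 1
[col 5] LNO: children LO:{A,G}, N:{T} ∪→ {A,G,T}; cost 1
[col 5] LNOX: children LNO:{A,G,T}, X:{T} ∩→ {T}; cost 0
[col 5] DLNOX: children D:{A}, LNOX:{T} ∪→ {A,T}; cost 1
[col 5] CDLNOX: children C:{C}, DLNOX:{A,T} ∪→ {A,C,T}; cost 1
[col 5] CDGLNOX: children CDLNOX:{A,C,T}, G:{A} ∩→ {A}; cost 0
[col 6] LO: children L:{A}, O:{G} ∪→ {A,G}; cost 1
[col 6] LNO: children LO:{A,G}, N:{T} ∪→ {A,G,T}; cost 1
[col 6] LNOX: children LNO:{A,G,T}, X:{C} ∪→ {A,C,G,T}; cost 1
[col 6] DLNOX: children D:{A}, LNOX:{A,C,G,T} ∩→ {A}; cost 0
[col 6] CDLNOX: children C:{C}, DLNOX:{A} ∪→ {A,C}; cost 1
[col 6] CDGLNOX: children CDLNOX:{A,C}, G:{C} ∩→ {C}; cost 0
[col 7] LO: children L:{A}, O:{T} ∪→ {A,T}; cost 1
[col 7] LNO: children LO:{A,T}, N:{C} ∪→ {A,C,T}; cost 1
[col 7] LNOX: children LNO:{A,C,T}, X:{T} ∩→ {T}; cost 0
[col 7] DLNOX: children D:{A}, LNOX:{T} ∪→ {A,T}; cost 1
[col 7] CDLNOX: children C:{C}, DLNOX:{A,T} ∪→ {A,C,T}; cost 1
[col 7] CDGLNOX: children CDLNOX:{A,C,T}, G:{C} ∩→ {C}; cost 0
per-site changes: [3, 4, 3, 4, 4, 4, 4, 4]; total = 30

A,C,T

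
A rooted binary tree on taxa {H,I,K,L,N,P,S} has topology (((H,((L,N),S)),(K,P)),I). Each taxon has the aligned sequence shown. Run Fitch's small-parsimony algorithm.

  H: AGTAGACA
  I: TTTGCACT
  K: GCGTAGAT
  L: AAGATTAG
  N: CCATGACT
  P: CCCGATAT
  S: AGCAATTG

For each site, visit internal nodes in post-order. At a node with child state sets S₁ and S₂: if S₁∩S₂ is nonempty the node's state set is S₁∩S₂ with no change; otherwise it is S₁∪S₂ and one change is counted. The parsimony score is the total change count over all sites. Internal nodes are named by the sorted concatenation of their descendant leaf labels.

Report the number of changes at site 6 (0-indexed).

3

site 0, node LN: L={A} ∪ N={C} → {A,C} (+1)
site 0, node LNS: LN={A,C} ∩ S={A} → {A} (+0)
site 0, node HLNS: H={A} ∩ LNS={A} → {A} (+0)
site 0, node KP: K={G} ∪ P={C} → {C,G} (+1)
site 0, node HKLNPS: HLNS={A} ∪ KP={C,G} → {A,C,G} (+1)
site 0, node HIKLNPS: HKLNPS={A,C,G} ∪ I={T} → {A,C,G,T} (+1)
site 1, node LN: L={A} ∪ N={C} → {A,C} (+1)
site 1, node LNS: LN={A,C} ∪ S={G} → {A,C,G} (+1)
site 1, node HLNS: H={G} ∩ LNS={A,C,G} → {G} (+0)
site 1, node KP: K={C} ∩ P={C} → {C} (+0)
site 1, node HKLNPS: HLNS={G} ∪ KP={C} → {C,G} (+1)
site 1, node HIKLNPS: HKLNPS={C,G} ∪ I={T} → {C,G,T} (+1)
site 2, node LN: L={G} ∪ N={A} → {A,G} (+1)
site 2, node LNS: LN={A,G} ∪ S={C} → {A,C,G} (+1)
site 2, node HLNS: H={T} ∪ LNS={A,C,G} → {A,C,G,T} (+1)
site 2, node KP: K={G} ∪ P={C} → {C,G} (+1)
site 2, node HKLNPS: HLNS={A,C,G,T} ∩ KP={C,G} → {C,G} (+0)
site 2, node HIKLNPS: HKLNPS={C,G} ∪ I={T} → {C,G,T} (+1)
site 3, node LN: L={A} ∪ N={T} → {A,T} (+1)
site 3, node LNS: LN={A,T} ∩ S={A} → {A} (+0)
site 3, node HLNS: H={A} ∩ LNS={A} → {A} (+0)
site 3, node KP: K={T} ∪ P={G} → {G,T} (+1)
site 3, node HKLNPS: HLNS={A} ∪ KP={G,T} → {A,G,T} (+1)
site 3, node HIKLNPS: HKLNPS={A,G,T} ∩ I={G} → {G} (+0)
site 4, node LN: L={T} ∪ N={G} → {G,T} (+1)
site 4, node LNS: LN={G,T} ∪ S={A} → {A,G,T} (+1)
site 4, node HLNS: H={G} ∩ LNS={A,G,T} → {G} (+0)
site 4, node KP: K={A} ∩ P={A} → {A} (+0)
site 4, node HKLNPS: HLNS={G} ∪ KP={A} → {A,G} (+1)
site 4, node HIKLNPS: HKLNPS={A,G} ∪ I={C} → {A,C,G} (+1)
site 5, node LN: L={T} ∪ N={A} → {A,T} (+1)
site 5, node LNS: LN={A,T} ∩ S={T} → {T} (+0)
site 5, node HLNS: H={A} ∪ LNS={T} → {A,T} (+1)
site 5, node KP: K={G} ∪ P={T} → {G,T} (+1)
site 5, node HKLNPS: HLNS={A,T} ∩ KP={G,T} → {T} (+0)
site 5, node HIKLNPS: HKLNPS={T} ∪ I={A} → {A,T} (+1)
site 6, node LN: L={A} ∪ N={C} → {A,C} (+1)
site 6, node LNS: LN={A,C} ∪ S={T} → {A,C,T} (+1)
site 6, node HLNS: H={C} ∩ LNS={A,C,T} → {C} (+0)
site 6, node KP: K={A} ∩ P={A} → {A} (+0)
site 6, node HKLNPS: HLNS={C} ∪ KP={A} → {A,C} (+1)
site 6, node HIKLNPS: HKLNPS={A,C} ∩ I={C} → {C} (+0)
site 7, node LN: L={G} ∪ N={T} → {G,T} (+1)
site 7, node LNS: LN={G,T} ∩ S={G} → {G} (+0)
site 7, node HLNS: H={A} ∪ LNS={G} → {A,G} (+1)
site 7, node KP: K={T} ∩ P={T} → {T} (+0)
site 7, node HKLNPS: HLNS={A,G} ∪ KP={T} → {A,G,T} (+1)
site 7, node HIKLNPS: HKLNPS={A,G,T} ∩ I={T} → {T} (+0)
per-site changes: [4, 4, 5, 3, 4, 4, 3, 3]; total = 30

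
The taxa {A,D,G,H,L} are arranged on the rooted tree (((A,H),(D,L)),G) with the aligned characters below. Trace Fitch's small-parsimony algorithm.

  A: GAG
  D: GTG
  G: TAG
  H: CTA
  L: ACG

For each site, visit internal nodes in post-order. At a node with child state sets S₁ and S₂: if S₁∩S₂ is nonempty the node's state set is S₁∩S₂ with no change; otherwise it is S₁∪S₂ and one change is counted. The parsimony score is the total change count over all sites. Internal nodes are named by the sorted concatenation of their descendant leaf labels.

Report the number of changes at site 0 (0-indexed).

3

[col 0] AH: children A:{G}, H:{C} ∪→ {C,G}; cost 1
[col 0] DL: children D:{G}, L:{A} ∪→ {A,G}; cost 1
[col 0] ADHL: children AH:{C,G}, DL:{A,G} ∩→ {G}; cost 0
[col 0] ADGHL: children ADHL:{G}, G:{T} ∪→ {G,T}; cost 1
[col 1] AH: children A:{A}, H:{T} ∪→ {A,T}; cost 1
[col 1] DL: children D:{T}, L:{C} ∪→ {C,T}; cost 1
[col 1] ADHL: children AH:{A,T}, DL:{C,T} ∩→ {T}; cost 0
[col 1] ADGHL: children ADHL:{T}, G:{A} ∪→ {A,T}; cost 1
[col 2] AH: children A:{G}, H:{A} ∪→ {A,G}; cost 1
[col 2] DL: children D:{G}, L:{G} ∩→ {G}; cost 0
[col 2] ADHL: children AH:{A,G}, DL:{G} ∩→ {G}; cost 0
[col 2] ADGHL: children ADHL:{G}, G:{G} ∩→ {G}; cost 0
per-site changes: [3, 3, 1]; total = 7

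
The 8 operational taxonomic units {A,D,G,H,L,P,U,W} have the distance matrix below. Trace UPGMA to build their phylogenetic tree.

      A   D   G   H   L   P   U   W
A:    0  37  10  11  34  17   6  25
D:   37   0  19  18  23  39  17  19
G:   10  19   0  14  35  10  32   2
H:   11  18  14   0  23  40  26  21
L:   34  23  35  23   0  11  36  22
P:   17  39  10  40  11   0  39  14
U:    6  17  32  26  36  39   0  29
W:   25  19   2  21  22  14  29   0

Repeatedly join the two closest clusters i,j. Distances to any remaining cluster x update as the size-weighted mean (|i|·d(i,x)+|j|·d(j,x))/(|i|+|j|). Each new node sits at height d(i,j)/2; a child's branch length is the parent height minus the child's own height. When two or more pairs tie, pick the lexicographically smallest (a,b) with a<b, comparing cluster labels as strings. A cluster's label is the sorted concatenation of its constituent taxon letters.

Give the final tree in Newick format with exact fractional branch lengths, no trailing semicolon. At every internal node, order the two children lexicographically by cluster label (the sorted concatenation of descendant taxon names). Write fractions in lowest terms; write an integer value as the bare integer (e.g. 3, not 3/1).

(((A:3,U:3):139/16,(D:28/3,((G:1,W:1):31/4,H:35/4):7/12):113/48):103/48,(L:11/2,P:11/2):25/3)

step 1: merge (G,W) at d=2; branch lengths G→1, W→1; new cluster GW
  updated: d(A,GW)=35/2, d(D,GW)=19, d(GW,H)=35/2, d(GW,L)=57/2, d(GW,P)=12, d(GW,U)=61/2
step 2: merge (A,U) at d=6; branch lengths A→3, U→3; new cluster AU
  updated: d(AU,D)=27, d(AU,GW)=24, d(AU,H)=37/2, d(AU,L)=35, d(AU,P)=28
step 3: merge (L,P) at d=11; branch lengths L→11/2, P→11/2; new cluster LP
  updated: d(AU,LP)=63/2, d(D,LP)=31, d(GW,LP)=81/4, d(H,LP)=63/2
step 4: merge (GW,H) at d=35/2; branch lengths GW→31/4, H→35/4; new cluster GHW
  updated: d(AU,GHW)=133/6, d(D,GHW)=56/3, d(GHW,LP)=24
step 5: merge (D,GHW) at d=56/3; branch lengths D→28/3, GHW→7/12; new cluster DGHW
  updated: d(AU,DGHW)=187/8, d(DGHW,LP)=103/4
step 6: merge (AU,DGHW) at d=187/8; branch lengths AU→139/16, DGHW→113/48; new cluster ADGHUW
  updated: d(ADGHUW,LP)=83/3
step 7: merge (ADGHUW,LP) at d=83/3; branch lengths ADGHUW→103/48, LP→25/3; new cluster ADGHLPUW
final tree: (((A:3,U:3):139/16,(D:28/3,((G:1,W:1):31/4,H:35/4):7/12):113/48):103/48,(L:11/2,P:11/2):25/3)
total length: 1071/16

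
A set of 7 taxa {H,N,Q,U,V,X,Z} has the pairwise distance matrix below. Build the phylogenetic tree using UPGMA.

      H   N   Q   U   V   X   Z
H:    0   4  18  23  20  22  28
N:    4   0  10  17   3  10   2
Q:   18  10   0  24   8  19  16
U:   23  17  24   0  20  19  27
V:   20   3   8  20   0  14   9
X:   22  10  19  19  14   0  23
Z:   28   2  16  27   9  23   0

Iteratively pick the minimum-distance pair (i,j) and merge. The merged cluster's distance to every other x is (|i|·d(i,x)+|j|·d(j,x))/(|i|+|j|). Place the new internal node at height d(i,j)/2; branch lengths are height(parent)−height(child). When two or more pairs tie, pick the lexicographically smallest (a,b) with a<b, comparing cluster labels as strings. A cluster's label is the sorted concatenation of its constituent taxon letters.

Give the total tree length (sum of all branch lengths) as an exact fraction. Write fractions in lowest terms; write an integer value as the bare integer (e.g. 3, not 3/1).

step 1: merge (N,Z) at d=2; branch lengths N→1, Z→1; new cluster NZ
  updated: d(H,NZ)=16, d(NZ,Q)=13, d(NZ,U)=22, d(NZ,V)=6, d(NZ,X)=33/2
step 2: merge (NZ,V) at d=6; branch lengths NZ→2, V→3; new cluster NVZ
  updated: d(H,NVZ)=52/3, d(NVZ,Q)=34/3, d(NVZ,U)=64/3, d(NVZ,X)=47/3
step 3: merge (NVZ,Q) at d=34/3; branch lengths NVZ→8/3, Q→17/3; new cluster NQVZ
  updated: d(H,NQVZ)=35/2, d(NQVZ,U)=22, d(NQVZ,X)=33/2
step 4: merge (NQVZ,X) at d=33/2; branch lengths NQVZ→31/12, X→33/4; new cluster NQVXZ
  updated: d(H,NQVXZ)=92/5, d(NQVXZ,U)=107/5
step 5: merge (H,NQVXZ) at d=92/5; branch lengths H→46/5, NQVXZ→19/20; new cluster HNQVXZ
  updated: d(HNQVXZ,U)=65/3
step 6: merge (HNQVXZ,U) at d=65/3; branch lengths HNQVXZ→49/30, U→65/6; new cluster HNQUVXZ
final tree: ((H:46/5,((((N:1,Z:1):2,V:3):8/3,Q:17/3):31/12,X:33/4):19/20):49/30,U:65/6)
total length: 2927/60

2927/60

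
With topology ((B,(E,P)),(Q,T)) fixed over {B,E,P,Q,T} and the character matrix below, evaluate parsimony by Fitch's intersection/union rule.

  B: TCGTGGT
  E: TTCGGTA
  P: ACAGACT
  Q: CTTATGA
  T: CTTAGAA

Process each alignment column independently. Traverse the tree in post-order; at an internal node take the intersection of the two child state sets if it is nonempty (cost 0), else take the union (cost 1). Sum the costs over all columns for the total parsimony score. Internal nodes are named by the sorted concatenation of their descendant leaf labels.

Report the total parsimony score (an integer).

16

site 0, node EP: E={T} ∪ P={A} → {A,T} (+1)
site 0, node BEP: B={T} ∩ EP={A,T} → {T} (+0)
site 0, node QT: Q={C} ∩ T={C} → {C} (+0)
site 0, node BEPQT: BEP={T} ∪ QT={C} → {C,T} (+1)
site 1, node EP: E={T} ∪ P={C} → {C,T} (+1)
site 1, node BEP: B={C} ∩ EP={C,T} → {C} (+0)
site 1, node QT: Q={T} ∩ T={T} → {T} (+0)
site 1, node BEPQT: BEP={C} ∪ QT={T} → {C,T} (+1)
site 2, node EP: E={C} ∪ P={A} → {A,C} (+1)
site 2, node BEP: B={G} ∪ EP={A,C} → {A,C,G} (+1)
site 2, node QT: Q={T} ∩ T={T} → {T} (+0)
site 2, node BEPQT: BEP={A,C,G} ∪ QT={T} → {A,C,G,T} (+1)
site 3, node EP: E={G} ∩ P={G} → {G} (+0)
site 3, node BEP: B={T} ∪ EP={G} → {G,T} (+1)
site 3, node QT: Q={A} ∩ T={A} → {A} (+0)
site 3, node BEPQT: BEP={G,T} ∪ QT={A} → {A,G,T} (+1)
site 4, node EP: E={G} ∪ P={A} → {A,G} (+1)
site 4, node BEP: B={G} ∩ EP={A,G} → {G} (+0)
site 4, node QT: Q={T} ∪ T={G} → {G,T} (+1)
site 4, node BEPQT: BEP={G} ∩ QT={G,T} → {G} (+0)
site 5, node EP: E={T} ∪ P={C} → {C,T} (+1)
site 5, node BEP: B={G} ∪ EP={C,T} → {C,G,T} (+1)
site 5, node QT: Q={G} ∪ T={A} → {A,G} (+1)
site 5, node BEPQT: BEP={C,G,T} ∩ QT={A,G} → {G} (+0)
site 6, node EP: E={A} ∪ P={T} → {A,T} (+1)
site 6, node BEP: B={T} ∩ EP={A,T} → {T} (+0)
site 6, node QT: Q={A} ∩ T={A} → {A} (+0)
site 6, node BEPQT: BEP={T} ∪ QT={A} → {A,T} (+1)
per-site changes: [2, 2, 3, 2, 2, 3, 2]; total = 16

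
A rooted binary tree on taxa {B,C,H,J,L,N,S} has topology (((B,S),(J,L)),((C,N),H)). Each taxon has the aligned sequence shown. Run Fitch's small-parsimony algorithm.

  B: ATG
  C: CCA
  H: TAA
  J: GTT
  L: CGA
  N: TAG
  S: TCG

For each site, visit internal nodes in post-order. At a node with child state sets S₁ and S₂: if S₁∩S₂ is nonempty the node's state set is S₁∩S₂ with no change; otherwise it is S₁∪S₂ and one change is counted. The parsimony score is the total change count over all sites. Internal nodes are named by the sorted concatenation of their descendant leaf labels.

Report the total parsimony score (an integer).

BS@0: {A} ∪ {T} = {A,T} (union, +1)
JL@0: {G} ∪ {C} = {C,G} (union, +1)
BJLS@0: {A,T} ∪ {C,G} = {A,C,G,T} (union, +1)
CN@0: {C} ∪ {T} = {C,T} (union, +1)
CHN@0: {C,T} ∩ {T} = {T} (intersection, +0)
BCHJLNS@0: {A,C,G,T} ∩ {T} = {T} (intersection, +0)
BS@1: {T} ∪ {C} = {C,T} (union, +1)
JL@1: {T} ∪ {G} = {G,T} (union, +1)
BJLS@1: {C,T} ∩ {G,T} = {T} (intersection, +0)
CN@1: {C} ∪ {A} = {A,C} (union, +1)
CHN@1: {A,C} ∩ {A} = {A} (intersection, +0)
BCHJLNS@1: {T} ∪ {A} = {A,T} (union, +1)
BS@2: {G} ∩ {G} = {G} (intersection, +0)
JL@2: {T} ∪ {A} = {A,T} (union, +1)
BJLS@2: {G} ∪ {A,T} = {A,G,T} (union, +1)
CN@2: {A} ∪ {G} = {A,G} (union, +1)
CHN@2: {A,G} ∩ {A} = {A} (intersection, +0)
BCHJLNS@2: {A,G,T} ∩ {A} = {A} (intersection, +0)
per-site changes: [4, 4, 3]; total = 11

11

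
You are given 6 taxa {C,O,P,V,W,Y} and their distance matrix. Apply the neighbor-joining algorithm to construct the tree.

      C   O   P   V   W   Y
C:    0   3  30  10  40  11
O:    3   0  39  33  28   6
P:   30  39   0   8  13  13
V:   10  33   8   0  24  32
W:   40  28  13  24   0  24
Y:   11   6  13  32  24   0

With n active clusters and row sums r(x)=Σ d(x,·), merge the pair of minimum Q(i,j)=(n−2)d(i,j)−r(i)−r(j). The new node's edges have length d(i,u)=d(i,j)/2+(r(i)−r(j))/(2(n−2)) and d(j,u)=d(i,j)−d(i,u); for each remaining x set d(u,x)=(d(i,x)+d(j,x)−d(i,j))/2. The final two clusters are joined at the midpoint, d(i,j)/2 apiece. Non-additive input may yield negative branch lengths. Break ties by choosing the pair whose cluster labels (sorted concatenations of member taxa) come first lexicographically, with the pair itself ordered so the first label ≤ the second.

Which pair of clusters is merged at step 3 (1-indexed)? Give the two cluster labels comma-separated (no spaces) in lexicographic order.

COY,W

1. join C+O (d=3, Q=-191) ⇒ CO; edges |C|=-3/8, |O|=27/8
  updated: d(CO,P)=33, d(CO,V)=20, d(CO,W)=65/2, d(CO,Y)=7
2. join CO+Y (d=7, Q=-295/2) ⇒ COY; edges |CO|=25/4, |Y|=3/4
  updated: d(COY,P)=39/2, d(COY,V)=45/2, d(COY,W)=99/4
3. join COY+W (d=99/4, Q=-79) ⇒ COWY; edges |COY|=109/8, |W|=89/8
  updated: d(COWY,P)=31/8, d(COWY,V)=87/8
4. join COWY+P (d=31/8, Q=-91/4) ⇒ COPWY; edges |COWY|=27/8, |P|=1/2
  updated: d(COPWY,V)=15/2
5. join COPWY+V (d=15/2) ⇒ COPVWY; edges |COPWY|=15/4, |V|=15/4
final tree: (((((C:-3/8,O:27/8):25/4,Y:3/4):109/8,W:89/8):27/8,P:1/2):15/4,V:15/4)
total length: 369/8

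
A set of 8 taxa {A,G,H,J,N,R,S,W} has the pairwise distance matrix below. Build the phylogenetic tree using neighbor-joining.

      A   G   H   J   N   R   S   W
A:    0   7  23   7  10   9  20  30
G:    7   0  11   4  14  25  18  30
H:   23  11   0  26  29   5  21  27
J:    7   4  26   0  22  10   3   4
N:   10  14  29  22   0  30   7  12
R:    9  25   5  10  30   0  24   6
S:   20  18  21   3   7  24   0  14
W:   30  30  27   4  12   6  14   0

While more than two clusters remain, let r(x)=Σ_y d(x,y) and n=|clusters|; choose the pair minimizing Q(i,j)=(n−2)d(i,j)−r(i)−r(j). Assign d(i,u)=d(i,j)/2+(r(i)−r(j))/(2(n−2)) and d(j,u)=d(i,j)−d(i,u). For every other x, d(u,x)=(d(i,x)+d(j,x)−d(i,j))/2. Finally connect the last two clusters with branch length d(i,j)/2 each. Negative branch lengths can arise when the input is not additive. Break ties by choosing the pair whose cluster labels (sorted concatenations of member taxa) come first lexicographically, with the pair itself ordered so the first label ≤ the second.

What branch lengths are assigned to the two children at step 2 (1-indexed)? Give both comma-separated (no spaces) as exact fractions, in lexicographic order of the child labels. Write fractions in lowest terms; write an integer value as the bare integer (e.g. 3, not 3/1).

17/5,18/5

step 1: merge (H,R) at d=5, Q=-221; branch lengths H→21/4, R→-1/4; new cluster HR
  updated: d(A,HR)=27/2, d(G,HR)=31/2, d(HR,J)=31/2, d(HR,N)=27, d(HR,S)=20, d(HR,W)=14
step 2: merge (A,G) at d=7, Q=-141; branch lengths A→17/5, G→18/5; new cluster AG
  updated: d(AG,HR)=11, d(AG,J)=2, d(AG,N)=17/2, d(AG,S)=31/2, d(AG,W)=53/2
step 3: merge (N,S) at d=7, Q=-108; branch lengths N→45/8, S→11/8; new cluster NS
  updated: d(AG,NS)=17/2, d(HR,NS)=20, d(J,NS)=9, d(NS,W)=19/2
step 4: merge (AG,HR) at d=11, Q=-151/2; branch lengths AG→41/12, HR→91/12; new cluster AGHR
  updated: d(AGHR,J)=13/4, d(AGHR,NS)=35/4, d(AGHR,W)=59/4
step 5: merge (AGHR,J) at d=13/4, Q=-73/2; branch lengths AGHR→17/4, J→-1; new cluster AGHJR
  updated: d(AGHJR,NS)=29/4, d(AGHJR,W)=31/4
step 6: merge (AGHJR,NS) at d=29/4, Q=-49/2; branch lengths AGHJR→11/4, NS→9/2; new cluster AGHJNRS
  updated: d(AGHJNRS,W)=5
step 7: merge (AGHJNRS,W) at d=5; branch lengths AGHJNRS→5/2, W→5/2; new cluster AGHJNRSW
final tree: (((((A:17/5,G:18/5):41/12,(H:21/4,R:-1/4):91/12):17/4,J:-1):11/4,(N:45/8,S:11/8):9/2):5/2,W:5/2)
total length: 91/2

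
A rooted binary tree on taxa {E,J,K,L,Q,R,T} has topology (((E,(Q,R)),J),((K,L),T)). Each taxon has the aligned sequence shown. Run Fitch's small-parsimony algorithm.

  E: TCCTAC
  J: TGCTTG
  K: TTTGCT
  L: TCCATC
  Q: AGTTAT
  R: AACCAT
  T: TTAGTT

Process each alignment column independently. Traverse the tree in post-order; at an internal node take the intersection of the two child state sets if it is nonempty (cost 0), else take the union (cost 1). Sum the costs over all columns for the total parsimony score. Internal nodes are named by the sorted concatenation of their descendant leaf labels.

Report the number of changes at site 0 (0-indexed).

1

QR@0: {A} ∩ {A} = {A} (intersection, +0)
EQR@0: {T} ∪ {A} = {A,T} (union, +1)
EJQR@0: {A,T} ∩ {T} = {T} (intersection, +0)
KL@0: {T} ∩ {T} = {T} (intersection, +0)
KLT@0: {T} ∩ {T} = {T} (intersection, +0)
EJKLQRT@0: {T} ∩ {T} = {T} (intersection, +0)
QR@1: {G} ∪ {A} = {A,G} (union, +1)
EQR@1: {C} ∪ {A,G} = {A,C,G} (union, +1)
EJQR@1: {A,C,G} ∩ {G} = {G} (intersection, +0)
KL@1: {T} ∪ {C} = {C,T} (union, +1)
KLT@1: {C,T} ∩ {T} = {T} (intersection, +0)
EJKLQRT@1: {G} ∪ {T} = {G,T} (union, +1)
QR@2: {T} ∪ {C} = {C,T} (union, +1)
EQR@2: {C} ∩ {C,T} = {C} (intersection, +0)
EJQR@2: {C} ∩ {C} = {C} (intersection, +0)
KL@2: {T} ∪ {C} = {C,T} (union, +1)
KLT@2: {C,T} ∪ {A} = {A,C,T} (union, +1)
EJKLQRT@2: {C} ∩ {A,C,T} = {C} (intersection, +0)
QR@3: {T} ∪ {C} = {C,T} (union, +1)
EQR@3: {T} ∩ {C,T} = {T} (intersection, +0)
EJQR@3: {T} ∩ {T} = {T} (intersection, +0)
KL@3: {G} ∪ {A} = {A,G} (union, +1)
KLT@3: {A,G} ∩ {G} = {G} (intersection, +0)
EJKLQRT@3: {T} ∪ {G} = {G,T} (union, +1)
QR@4: {A} ∩ {A} = {A} (intersection, +0)
EQR@4: {A} ∩ {A} = {A} (intersection, +0)
EJQR@4: {A} ∪ {T} = {A,T} (union, +1)
KL@4: {C} ∪ {T} = {C,T} (union, +1)
KLT@4: {C,T} ∩ {T} = {T} (intersection, +0)
EJKLQRT@4: {A,T} ∩ {T} = {T} (intersection, +0)
QR@5: {T} ∩ {T} = {T} (intersection, +0)
EQR@5: {C} ∪ {T} = {C,T} (union, +1)
EJQR@5: {C,T} ∪ {G} = {C,G,T} (union, +1)
KL@5: {T} ∪ {C} = {C,T} (union, +1)
KLT@5: {C,T} ∩ {T} = {T} (intersection, +0)
EJKLQRT@5: {C,G,T} ∩ {T} = {T} (intersection, +0)
per-site changes: [1, 4, 3, 3, 2, 3]; total = 16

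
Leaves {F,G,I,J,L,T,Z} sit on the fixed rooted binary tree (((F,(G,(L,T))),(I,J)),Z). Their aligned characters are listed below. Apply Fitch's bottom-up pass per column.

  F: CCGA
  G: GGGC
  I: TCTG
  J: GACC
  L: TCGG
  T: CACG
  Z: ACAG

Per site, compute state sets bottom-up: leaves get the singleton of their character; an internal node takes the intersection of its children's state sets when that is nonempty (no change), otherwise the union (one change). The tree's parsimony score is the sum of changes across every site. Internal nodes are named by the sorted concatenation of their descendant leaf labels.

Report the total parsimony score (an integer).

15

site 0, node LT: L={T} ∪ T={C} → {C,T} (+1)
site 0, node GLT: G={G} ∪ LT={C,T} → {C,G,T} (+1)
site 0, node FGLT: F={C} ∩ GLT={C,G,T} → {C} (+0)
site 0, node IJ: I={T} ∪ J={G} → {G,T} (+1)
site 0, node FGIJLT: FGLT={C} ∪ IJ={G,T} → {C,G,T} (+1)
site 0, node FGIJLTZ: FGIJLT={C,G,T} ∪ Z={A} → {A,C,G,T} (+1)
site 1, node LT: L={C} ∪ T={A} → {A,C} (+1)
site 1, node GLT: G={G} ∪ LT={A,C} → {A,C,G} (+1)
site 1, node FGLT: F={C} ∩ GLT={A,C,G} → {C} (+0)
site 1, node IJ: I={C} ∪ J={A} → {A,C} (+1)
site 1, node FGIJLT: FGLT={C} ∩ IJ={A,C} → {C} (+0)
site 1, node FGIJLTZ: FGIJLT={C} ∩ Z={C} → {C} (+0)
site 2, node LT: L={G} ∪ T={C} → {C,G} (+1)
site 2, node GLT: G={G} ∩ LT={C,G} → {G} (+0)
site 2, node FGLT: F={G} ∩ GLT={G} → {G} (+0)
site 2, node IJ: I={T} ∪ J={C} → {C,T} (+1)
site 2, node FGIJLT: FGLT={G} ∪ IJ={C,T} → {C,G,T} (+1)
site 2, node FGIJLTZ: FGIJLT={C,G,T} ∪ Z={A} → {A,C,G,T} (+1)
site 3, node LT: L={G} ∩ T={G} → {G} (+0)
site 3, node GLT: G={C} ∪ LT={G} → {C,G} (+1)
site 3, node FGLT: F={A} ∪ GLT={C,G} → {A,C,G} (+1)
site 3, node IJ: I={G} ∪ J={C} → {C,G} (+1)
site 3, node FGIJLT: FGLT={A,C,G} ∩ IJ={C,G} → {C,G} (+0)
site 3, node FGIJLTZ: FGIJLT={C,G} ∩ Z={G} → {G} (+0)
per-site changes: [5, 3, 4, 3]; total = 15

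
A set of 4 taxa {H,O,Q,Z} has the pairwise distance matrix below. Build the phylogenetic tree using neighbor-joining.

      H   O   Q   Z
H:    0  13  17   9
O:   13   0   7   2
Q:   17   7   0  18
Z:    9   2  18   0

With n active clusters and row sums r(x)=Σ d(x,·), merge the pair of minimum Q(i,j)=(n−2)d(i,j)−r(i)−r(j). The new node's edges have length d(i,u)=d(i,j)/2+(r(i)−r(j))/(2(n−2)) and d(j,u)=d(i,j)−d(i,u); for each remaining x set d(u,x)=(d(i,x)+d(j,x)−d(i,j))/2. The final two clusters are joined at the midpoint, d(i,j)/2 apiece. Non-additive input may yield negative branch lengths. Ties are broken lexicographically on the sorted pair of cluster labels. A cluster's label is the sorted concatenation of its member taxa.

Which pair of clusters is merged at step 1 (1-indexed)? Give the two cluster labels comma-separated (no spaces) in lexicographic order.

H,Z

1. join H+Z (d=9, Q=-50) ⇒ HZ; edges |H|=7, |Z|=2
  updated: d(HZ,O)=3, d(HZ,Q)=13
2. join HZ+O (d=3, Q=-23) ⇒ HOZ; edges |HZ|=9/2, |O|=-3/2
  updated: d(HOZ,Q)=17/2
3. join HOZ+Q (d=17/2) ⇒ HOQZ; edges |HOZ|=17/4, |Q|=17/4
final tree: (((H:7,Z:2):9/2,O:-3/2):17/4,Q:17/4)
total length: 41/2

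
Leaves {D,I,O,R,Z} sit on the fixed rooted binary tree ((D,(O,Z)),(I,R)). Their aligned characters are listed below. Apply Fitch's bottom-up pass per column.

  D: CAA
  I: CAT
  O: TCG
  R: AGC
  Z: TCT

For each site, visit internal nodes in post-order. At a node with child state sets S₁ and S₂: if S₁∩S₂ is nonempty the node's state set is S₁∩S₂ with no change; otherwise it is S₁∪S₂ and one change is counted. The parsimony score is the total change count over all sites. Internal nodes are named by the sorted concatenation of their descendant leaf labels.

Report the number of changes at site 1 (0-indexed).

OZ@0: {T} ∩ {T} = {T} (intersection, +0)
DOZ@0: {C} ∪ {T} = {C,T} (union, +1)
IR@0: {C} ∪ {A} = {A,C} (union, +1)
DIORZ@0: {C,T} ∩ {A,C} = {C} (intersection, +0)
OZ@1: {C} ∩ {C} = {C} (intersection, +0)
DOZ@1: {A} ∪ {C} = {A,C} (union, +1)
IR@1: {A} ∪ {G} = {A,G} (union, +1)
DIORZ@1: {A,C} ∩ {A,G} = {A} (intersection, +0)
OZ@2: {G} ∪ {T} = {G,T} (union, +1)
DOZ@2: {A} ∪ {G,T} = {A,G,T} (union, +1)
IR@2: {T} ∪ {C} = {C,T} (union, +1)
DIORZ@2: {A,G,T} ∩ {C,T} = {T} (intersection, +0)
per-site changes: [2, 2, 3]; total = 7

2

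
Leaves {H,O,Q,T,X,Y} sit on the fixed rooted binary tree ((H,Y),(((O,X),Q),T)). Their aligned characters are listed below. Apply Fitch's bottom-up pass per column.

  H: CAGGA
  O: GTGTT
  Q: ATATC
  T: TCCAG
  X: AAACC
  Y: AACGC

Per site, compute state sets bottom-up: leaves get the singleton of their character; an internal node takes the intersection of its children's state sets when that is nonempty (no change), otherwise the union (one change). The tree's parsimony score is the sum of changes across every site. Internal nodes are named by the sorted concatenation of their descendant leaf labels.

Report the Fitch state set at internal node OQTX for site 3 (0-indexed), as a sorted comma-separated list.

A,T

[col 0] HY: children H:{C}, Y:{A} ∪→ {A,C}; cost 1
[col 0] OX: children O:{G}, X:{A} ∪→ {A,G}; cost 1
[col 0] OQX: children OX:{A,G}, Q:{A} ∩→ {A}; cost 0
[col 0] OQTX: children OQX:{A}, T:{T} ∪→ {A,T}; cost 1
[col 0] HOQTXY: children HY:{A,C}, OQTX:{A,T} ∩→ {A}; cost 0
[col 1] HY: children H:{A}, Y:{A} ∩→ {A}; cost 0
[col 1] OX: children O:{T}, X:{A} ∪→ {A,T}; cost 1
[col 1] OQX: children OX:{A,T}, Q:{T} ∩→ {T}; cost 0
[col 1] OQTX: children OQX:{T}, T:{C} ∪→ {C,T}; cost 1
[col 1] HOQTXY: children HY:{A}, OQTX:{C,T} ∪→ {A,C,T}; cost 1
[col 2] HY: children H:{G}, Y:{C} ∪→ {C,G}; cost 1
[col 2] OX: children O:{G}, X:{A} ∪→ {A,G}; cost 1
[col 2] OQX: children OX:{A,G}, Q:{A} ∩→ {A}; cost 0
[col 2] OQTX: children OQX:{A}, T:{C} ∪→ {A,C}; cost 1
[col 2] HOQTXY: children HY:{C,G}, OQTX:{A,C} ∩→ {C}; cost 0
[col 3] HY: children H:{G}, Y:{G} ∩→ {G}; cost 0
[col 3] OX: children O:{T}, X:{C} ∪→ {C,T}; cost 1
[col 3] OQX: children OX:{C,T}, Q:{T} ∩→ {T}; cost 0
[col 3] OQTX: children OQX:{T}, T:{A} ∪→ {A,T}; cost 1
[col 3] HOQTXY: children HY:{G}, OQTX:{A,T} ∪→ {A,G,T}; cost 1
[col 4] HY: children H:{A}, Y:{C} ∪→ {A,C}; cost 1
[col 4] OX: children O:{T}, X:{C} ∪→ {C,T}; cost 1
[col 4] OQX: children OX:{C,T}, Q:{C} ∩→ {C}; cost 0
[col 4] OQTX: children OQX:{C}, T:{G} ∪→ {C,G}; cost 1
[col 4] HOQTXY: children HY:{A,C}, OQTX:{C,G} ∩→ {C}; cost 0
per-site changes: [3, 3, 3, 3, 3]; total = 15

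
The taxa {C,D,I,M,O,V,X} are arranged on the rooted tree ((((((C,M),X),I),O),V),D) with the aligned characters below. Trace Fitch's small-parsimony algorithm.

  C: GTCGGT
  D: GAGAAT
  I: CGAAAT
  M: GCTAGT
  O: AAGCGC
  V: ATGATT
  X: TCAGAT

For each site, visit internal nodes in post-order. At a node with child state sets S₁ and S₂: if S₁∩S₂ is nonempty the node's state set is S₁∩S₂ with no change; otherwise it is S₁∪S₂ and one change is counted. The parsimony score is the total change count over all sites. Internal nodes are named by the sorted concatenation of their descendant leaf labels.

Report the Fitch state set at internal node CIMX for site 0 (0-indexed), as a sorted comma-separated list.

CM@0: {G} ∩ {G} = {G} (intersection, +0)
CMX@0: {G} ∪ {T} = {G,T} (union, +1)
CIMX@0: {G,T} ∪ {C} = {C,G,T} (union, +1)
CIMOX@0: {C,G,T} ∪ {A} = {A,C,G,T} (union, +1)
CIMOVX@0: {A,C,G,T} ∩ {A} = {A} (intersection, +0)
CDIMOVX@0: {A} ∪ {G} = {A,G} (union, +1)
CM@1: {T} ∪ {C} = {C,T} (union, +1)
CMX@1: {C,T} ∩ {C} = {C} (intersection, +0)
CIMX@1: {C} ∪ {G} = {C,G} (union, +1)
CIMOX@1: {C,G} ∪ {A} = {A,C,G} (union, +1)
CIMOVX@1: {A,C,G} ∪ {T} = {A,C,G,T} (union, +1)
CDIMOVX@1: {A,C,G,T} ∩ {A} = {A} (intersection, +0)
CM@2: {C} ∪ {T} = {C,T} (union, +1)
CMX@2: {C,T} ∪ {A} = {A,C,T} (union, +1)
CIMX@2: {A,C,T} ∩ {A} = {A} (intersection, +0)
CIMOX@2: {A} ∪ {G} = {A,G} (union, +1)
CIMOVX@2: {A,G} ∩ {G} = {G} (intersection, +0)
CDIMOVX@2: {G} ∩ {G} = {G} (intersection, +0)
CM@3: {G} ∪ {A} = {A,G} (union, +1)
CMX@3: {A,G} ∩ {G} = {G} (intersection, +0)
CIMX@3: {G} ∪ {A} = {A,G} (union, +1)
CIMOX@3: {A,G} ∪ {C} = {A,C,G} (union, +1)
CIMOVX@3: {A,C,G} ∩ {A} = {A} (intersection, +0)
CDIMOVX@3: {A} ∩ {A} = {A} (intersection, +0)
CM@4: {G} ∩ {G} = {G} (intersection, +0)
CMX@4: {G} ∪ {A} = {A,G} (union, +1)
CIMX@4: {A,G} ∩ {A} = {A} (intersection, +0)
CIMOX@4: {A} ∪ {G} = {A,G} (union, +1)
CIMOVX@4: {A,G} ∪ {T} = {A,G,T} (union, +1)
CDIMOVX@4: {A,G,T} ∩ {A} = {A} (intersection, +0)
CM@5: {T} ∩ {T} = {T} (intersection, +0)
CMX@5: {T} ∩ {T} = {T} (intersection, +0)
CIMX@5: {T} ∩ {T} = {T} (intersection, +0)
CIMOX@5: {T} ∪ {C} = {C,T} (union, +1)
CIMOVX@5: {C,T} ∩ {T} = {T} (intersection, +0)
CDIMOVX@5: {T} ∩ {T} = {T} (intersection, +0)
per-site changes: [4, 4, 3, 3, 3, 1]; total = 18

C,G,T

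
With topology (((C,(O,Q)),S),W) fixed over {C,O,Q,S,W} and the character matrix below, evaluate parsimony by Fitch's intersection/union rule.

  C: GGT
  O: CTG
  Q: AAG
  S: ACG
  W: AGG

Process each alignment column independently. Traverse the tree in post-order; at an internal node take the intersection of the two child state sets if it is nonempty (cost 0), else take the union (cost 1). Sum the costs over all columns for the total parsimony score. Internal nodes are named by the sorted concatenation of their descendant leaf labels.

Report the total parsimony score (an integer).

[col 0] OQ: children O:{C}, Q:{A} ∪→ {A,C}; cost 1
[col 0] COQ: children C:{G}, OQ:{A,C} ∪→ {A,C,G}; cost 1
[col 0] COQS: children COQ:{A,C,G}, S:{A} ∩→ {A}; cost 0
[col 0] COQSW: children COQS:{A}, W:{A} ∩→ {A}; cost 0
[col 1] OQ: children O:{T}, Q:{A} ∪→ {A,T}; cost 1
[col 1] COQ: children C:{G}, OQ:{A,T} ∪→ {A,G,T}; cost 1
[col 1] COQS: children COQ:{A,G,T}, S:{C} ∪→ {A,C,G,T}; cost 1
[col 1] COQSW: children COQS:{A,C,G,T}, W:{G} ∩→ {G}; cost 0
[col 2] OQ: children O:{G}, Q:{G} ∩→ {G}; cost 0
[col 2] COQ: children C:{T}, OQ:{G} ∪→ {G,T}; cost 1
[col 2] COQS: children COQ:{G,T}, S:{G} ∩→ {G}; cost 0
[col 2] COQSW: children COQS:{G}, W:{G} ∩→ {G}; cost 0
per-site changes: [2, 3, 1]; total = 6

6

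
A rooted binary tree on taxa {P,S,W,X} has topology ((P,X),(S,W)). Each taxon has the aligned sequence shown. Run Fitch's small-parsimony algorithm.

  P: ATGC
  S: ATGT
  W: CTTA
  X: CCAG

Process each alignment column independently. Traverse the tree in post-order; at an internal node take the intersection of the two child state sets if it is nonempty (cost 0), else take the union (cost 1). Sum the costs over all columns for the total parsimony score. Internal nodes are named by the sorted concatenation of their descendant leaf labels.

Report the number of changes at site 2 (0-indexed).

2

PX@0: {A} ∪ {C} = {A,C} (union, +1)
SW@0: {A} ∪ {C} = {A,C} (union, +1)
PSWX@0: {A,C} ∩ {A,C} = {A,C} (intersection, +0)
PX@1: {T} ∪ {C} = {C,T} (union, +1)
SW@1: {T} ∩ {T} = {T} (intersection, +0)
PSWX@1: {C,T} ∩ {T} = {T} (intersection, +0)
PX@2: {G} ∪ {A} = {A,G} (union, +1)
SW@2: {G} ∪ {T} = {G,T} (union, +1)
PSWX@2: {A,G} ∩ {G,T} = {G} (intersection, +0)
PX@3: {C} ∪ {G} = {C,G} (union, +1)
SW@3: {T} ∪ {A} = {A,T} (union, +1)
PSWX@3: {C,G} ∪ {A,T} = {A,C,G,T} (union, +1)
per-site changes: [2, 1, 2, 3]; total = 8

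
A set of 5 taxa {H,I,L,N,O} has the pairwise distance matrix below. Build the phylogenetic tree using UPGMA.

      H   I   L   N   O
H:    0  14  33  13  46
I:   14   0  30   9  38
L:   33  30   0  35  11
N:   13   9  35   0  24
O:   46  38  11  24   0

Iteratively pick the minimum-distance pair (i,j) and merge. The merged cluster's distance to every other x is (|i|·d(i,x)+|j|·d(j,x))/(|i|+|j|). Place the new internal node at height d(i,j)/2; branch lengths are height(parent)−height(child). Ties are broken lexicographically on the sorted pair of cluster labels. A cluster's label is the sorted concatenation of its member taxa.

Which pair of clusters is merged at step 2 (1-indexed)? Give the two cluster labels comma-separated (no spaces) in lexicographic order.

L,O

iteration 1: select I,N (d=9); attach at lengths (9/2, 9/2); label the merged cluster IN
  updated: d(H,IN)=27/2, d(IN,L)=65/2, d(IN,O)=31
iteration 2: select L,O (d=11); attach at lengths (11/2, 11/2); label the merged cluster LO
  updated: d(H,LO)=79/2, d(IN,LO)=127/4
iteration 3: select H,IN (d=27/2); attach at lengths (27/4, 9/4); label the merged cluster HIN
  updated: d(HIN,LO)=103/3
iteration 4: select HIN,LO (d=103/3); attach at lengths (125/12, 35/3); label the merged cluster HILNO
final tree: ((H:27/4,(I:9/2,N:9/2):9/4):125/12,(L:11/2,O:11/2):35/3)
total length: 613/12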